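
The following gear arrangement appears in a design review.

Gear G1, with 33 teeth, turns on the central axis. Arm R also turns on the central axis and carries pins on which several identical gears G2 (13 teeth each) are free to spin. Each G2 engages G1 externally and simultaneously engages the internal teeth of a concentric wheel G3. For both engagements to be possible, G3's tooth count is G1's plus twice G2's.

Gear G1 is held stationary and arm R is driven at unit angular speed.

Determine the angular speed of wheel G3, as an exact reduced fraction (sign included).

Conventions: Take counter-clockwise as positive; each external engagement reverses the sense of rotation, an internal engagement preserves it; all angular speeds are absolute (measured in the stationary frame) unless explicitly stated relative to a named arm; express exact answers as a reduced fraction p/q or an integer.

planetary set (33T centre, 13T on arm, 59T internal) — Willis relation
ring teeth: 33 + 2·13 = 59
33(ω_sun−ω_arm) = −59(ω_ring−ω_arm),  ω_sun = 0, ω_arm = 1
ω_ring = 1 − (33/59)(0−1) = 92/59
exact speed ratio = 92/59

92/59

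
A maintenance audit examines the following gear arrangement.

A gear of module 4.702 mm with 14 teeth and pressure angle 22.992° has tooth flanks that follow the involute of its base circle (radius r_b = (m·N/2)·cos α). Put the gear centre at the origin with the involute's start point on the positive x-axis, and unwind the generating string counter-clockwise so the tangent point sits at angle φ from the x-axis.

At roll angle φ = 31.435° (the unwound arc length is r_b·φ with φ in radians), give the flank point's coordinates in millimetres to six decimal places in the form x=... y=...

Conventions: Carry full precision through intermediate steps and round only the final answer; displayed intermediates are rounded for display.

x=34.522023 y=1.618282

single-mesh involute tooth geometry (14T wheel at module 4.702)
pitch radius r_p = m·N/2 = 4.702·14/2 = 32.914000
base radius r_b = r_p·cos α = 32.914000·cos 22.992° = 30.299292
roll angle φ = 31.435° = 0.54864425 rad
x = r_b·(cos φ + φ·sin φ) = 34.522023
y = r_b·(sin φ − φ·cos φ) = 1.618282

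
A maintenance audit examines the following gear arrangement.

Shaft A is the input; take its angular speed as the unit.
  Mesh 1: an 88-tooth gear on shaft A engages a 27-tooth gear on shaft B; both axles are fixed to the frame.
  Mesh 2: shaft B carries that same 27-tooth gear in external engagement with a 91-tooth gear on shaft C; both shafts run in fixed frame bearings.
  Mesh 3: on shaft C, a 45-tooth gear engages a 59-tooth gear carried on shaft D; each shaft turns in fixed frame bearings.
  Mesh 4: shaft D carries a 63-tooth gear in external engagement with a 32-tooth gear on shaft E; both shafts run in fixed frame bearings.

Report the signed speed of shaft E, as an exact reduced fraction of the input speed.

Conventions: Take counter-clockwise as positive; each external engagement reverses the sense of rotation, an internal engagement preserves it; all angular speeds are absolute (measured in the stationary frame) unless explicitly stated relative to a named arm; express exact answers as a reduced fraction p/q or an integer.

4455/3068

4-mesh fixed-axis compound train (all bearings frame-fixed)
mesh 1 [88T→27T]: |ω|/ω_in = 1×88/27 = 88/27, sense flips to −
mesh 2 [27T→91T]: |ω|/ω_in = (88/27)×27/91 = 88/91, sense flips to +
mesh 3 [45T→59T]: |ω|/ω_in = (88/91)×45/59 = 3960/5369, sense flips to −
mesh 4 [63T→32T]: |ω|/ω_in = (3960/5369)×63/32 = 4455/3068, sense flips to +
signed output speed (× input speed) = 4455/3068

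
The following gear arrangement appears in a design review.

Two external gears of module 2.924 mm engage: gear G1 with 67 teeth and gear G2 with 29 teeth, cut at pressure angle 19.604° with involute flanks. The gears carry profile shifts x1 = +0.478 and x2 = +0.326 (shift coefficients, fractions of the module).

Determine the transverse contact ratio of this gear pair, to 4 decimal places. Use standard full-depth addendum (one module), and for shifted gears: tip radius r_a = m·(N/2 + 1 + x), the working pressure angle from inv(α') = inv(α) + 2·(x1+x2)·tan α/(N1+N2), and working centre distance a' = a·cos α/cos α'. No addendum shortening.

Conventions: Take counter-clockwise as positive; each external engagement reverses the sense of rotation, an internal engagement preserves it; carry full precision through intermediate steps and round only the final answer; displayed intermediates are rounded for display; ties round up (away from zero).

class = single-mesh tooth geometry [involute pair 67T × 29T, m = 2.924]
base radii: r_b1 = 92.276002, r_b2 = 39.940359
tip radii: r_a1 = 102.275672, r_a2 = 46.275224
inv(α') = inv(19.604°) + 2·(+0.478+0.326)·tan α/(67+29) = 0.01997403  ⇒  α' = 21.97196°
a' = a·cos α / cos α' = 140.3520·cos 19.604°/cos 21.97196° = 142.571769
action lengths: √(r_a1²−r_b1²) = 44.107285, √(r_a2²−r_b2²) = 23.370154
base pitch p_b = π·m·cos α = 8.653541
CR = (44.107285 + 23.370154 − 142.571769·sin 21.97196°)/8.653541 = 1.633297
contact ratio ≈ 1.6333

1.6333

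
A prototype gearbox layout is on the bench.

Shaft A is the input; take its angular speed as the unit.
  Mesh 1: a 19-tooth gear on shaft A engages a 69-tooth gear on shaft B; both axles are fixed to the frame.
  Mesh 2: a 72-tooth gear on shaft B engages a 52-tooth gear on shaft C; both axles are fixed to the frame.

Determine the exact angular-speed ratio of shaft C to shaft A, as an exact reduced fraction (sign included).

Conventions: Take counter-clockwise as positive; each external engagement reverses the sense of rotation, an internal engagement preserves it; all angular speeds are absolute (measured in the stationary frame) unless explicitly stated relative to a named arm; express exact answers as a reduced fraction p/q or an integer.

114/299

class = fixed-axis compound train [2 meshes; 2 ratios multiply, 2 sense flips]
mesh 1 [19T→69T]: running ratio 19/69, sense −
mesh 2 [72T→52T]: running ratio 114/299, sense +
ω_out/ω_in = 114/299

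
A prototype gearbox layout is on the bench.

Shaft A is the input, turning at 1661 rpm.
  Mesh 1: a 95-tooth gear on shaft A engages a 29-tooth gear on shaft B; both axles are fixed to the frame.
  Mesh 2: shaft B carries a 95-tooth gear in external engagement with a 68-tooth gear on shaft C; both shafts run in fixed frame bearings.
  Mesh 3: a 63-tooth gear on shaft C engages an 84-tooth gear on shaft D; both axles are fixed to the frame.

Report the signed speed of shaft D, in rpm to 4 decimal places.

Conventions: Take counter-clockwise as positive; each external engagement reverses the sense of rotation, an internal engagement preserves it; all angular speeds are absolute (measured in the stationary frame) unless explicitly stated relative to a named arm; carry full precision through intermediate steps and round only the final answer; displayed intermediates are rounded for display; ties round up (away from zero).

-5701.2646 rpm

3-mesh fixed-axis compound train (all bearings frame-fixed)
mesh 1 [95T→29T]: ω = 1661.0000×95/29 = 5441.2069 rpm, sense flips to −
mesh 2 [95T→68T]: ω = 5441.2069×95/68 = 7601.6861 rpm, sense flips to +
mesh 3 [63T→84T]: ω = 7601.6861×63/84 = 5701.2646 rpm, sense flips to −
signed output speed = -5701.2646 rpm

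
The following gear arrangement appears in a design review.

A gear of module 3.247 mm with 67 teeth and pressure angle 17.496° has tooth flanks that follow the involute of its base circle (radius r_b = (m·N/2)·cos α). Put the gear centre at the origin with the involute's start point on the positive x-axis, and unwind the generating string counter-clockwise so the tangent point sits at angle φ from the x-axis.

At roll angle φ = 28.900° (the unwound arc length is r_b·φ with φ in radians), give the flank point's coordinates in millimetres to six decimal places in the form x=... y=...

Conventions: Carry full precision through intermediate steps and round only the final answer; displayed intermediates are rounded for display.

x=116.111802 y=4.325843

single-mesh involute tooth geometry (67T wheel at module 3.247)
pitch radius r_p = m·N/2 = 3.247·67/2 = 108.774500
base radius r_b = r_p·cos α = 108.774500·cos 17.496° = 103.742368
roll angle φ = 28.900° = 0.50440015 rad
x = r_b·(cos φ + φ·sin φ) = 116.111802
y = r_b·(sin φ − φ·cos φ) = 4.325843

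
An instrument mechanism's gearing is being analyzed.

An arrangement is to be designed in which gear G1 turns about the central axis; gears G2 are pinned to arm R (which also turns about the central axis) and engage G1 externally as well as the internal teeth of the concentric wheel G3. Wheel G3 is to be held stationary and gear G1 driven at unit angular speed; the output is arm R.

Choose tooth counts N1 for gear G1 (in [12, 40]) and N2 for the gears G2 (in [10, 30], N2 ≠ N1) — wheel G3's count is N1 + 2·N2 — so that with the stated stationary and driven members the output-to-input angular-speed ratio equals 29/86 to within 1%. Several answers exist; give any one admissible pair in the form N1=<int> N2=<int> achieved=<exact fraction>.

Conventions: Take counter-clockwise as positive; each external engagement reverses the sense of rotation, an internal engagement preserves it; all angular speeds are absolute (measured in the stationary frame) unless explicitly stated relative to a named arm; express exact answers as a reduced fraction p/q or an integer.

topology: planetary set — design target 29/86, arm = carrier (Willis)
Willis with ω_ring = 0: ω_arm/ω_sun = N1/(N1+N3); set equal to 29/86  ⇒  N3/N1 = 1/(29/86) − 1 = 57/29
N3 = N1 + 2·N2  ⇒  N2/N1 = (N3/N1 − 1)/2 = (57/29 − 1)/2 = 14/29
smallest multiple with N1 ≥ 12 and N2 ≥ 10: k = 1  ⇒  N1 = 1·29 = 29, N2 = 1·14 = 14 (N1 ≤ 40, N2 ≤ 30, N2 ≠ N1 ✓), N3 = 29 + 2·14 = 57
check: N1/(N1+N3) with N1 = 29, N3 = 57 gives 29/86; |achieved − target| = 0 ≤ 29/8600 ✓

N1=29 N2=14 achieved=29/86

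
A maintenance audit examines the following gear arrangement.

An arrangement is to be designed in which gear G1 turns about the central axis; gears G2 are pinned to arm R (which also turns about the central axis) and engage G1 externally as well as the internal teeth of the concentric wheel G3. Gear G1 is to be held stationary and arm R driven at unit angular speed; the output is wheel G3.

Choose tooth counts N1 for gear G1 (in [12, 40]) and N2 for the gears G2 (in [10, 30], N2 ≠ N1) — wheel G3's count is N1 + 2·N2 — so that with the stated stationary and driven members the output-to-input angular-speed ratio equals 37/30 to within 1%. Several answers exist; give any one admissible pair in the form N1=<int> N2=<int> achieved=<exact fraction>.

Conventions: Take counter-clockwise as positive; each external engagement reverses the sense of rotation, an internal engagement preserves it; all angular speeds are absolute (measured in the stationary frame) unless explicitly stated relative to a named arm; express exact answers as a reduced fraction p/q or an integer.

planetary set to be sized for 37/30 (Willis relation)
Willis with ω_sun = 0: ω_ring/ω_arm = (N1+N3)/N3; set equal to 37/30  ⇒  N3/N1 = 1/(37/30 − 1) = 30/7
N3 = N1 + 2·N2  ⇒  N2/N1 = (N3/N1 − 1)/2 = (30/7 − 1)/2 = 23/14
smallest multiple with N1 ≥ 12 and N2 ≥ 10: k = 1  ⇒  N1 = 1·14 = 14, N2 = 1·23 = 23 (N1 ≤ 40, N2 ≤ 30, N2 ≠ N1 ✓), N3 = 14 + 2·23 = 60
check: (N1+N3)/N3 with N1 = 14, N3 = 60 gives 37/30; |achieved − target| = 0 ≤ 37/3000 ✓

N1=14 N2=23 achieved=37/30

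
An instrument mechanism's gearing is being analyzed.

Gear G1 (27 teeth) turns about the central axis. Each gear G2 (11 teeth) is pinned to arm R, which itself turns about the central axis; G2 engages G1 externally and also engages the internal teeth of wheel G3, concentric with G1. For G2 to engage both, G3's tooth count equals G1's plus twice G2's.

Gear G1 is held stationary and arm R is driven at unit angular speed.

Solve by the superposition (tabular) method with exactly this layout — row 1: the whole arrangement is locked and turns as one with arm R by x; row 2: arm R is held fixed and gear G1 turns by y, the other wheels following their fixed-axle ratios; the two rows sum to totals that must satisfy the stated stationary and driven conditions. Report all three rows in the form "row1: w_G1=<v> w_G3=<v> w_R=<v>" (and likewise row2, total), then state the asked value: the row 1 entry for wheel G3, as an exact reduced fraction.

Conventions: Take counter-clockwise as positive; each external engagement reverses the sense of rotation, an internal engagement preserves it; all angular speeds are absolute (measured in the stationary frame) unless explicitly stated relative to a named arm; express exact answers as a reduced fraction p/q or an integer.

class = planetary set [G3 = 27+2·11 = 49; Willis about the carrier]
row 1 — lock + rotate with arm: ω_sun = ω_ring = ω_arm = x
row 2 (arm held, sun turns y): ω_ring = −(27/49)·y, ω_arm = 0
boundary: total ω_sun = x + y = 0 and total ω_arm = x = 1  ⇒  y = -1, x = 1
row 2 ring = −(27/49)·(-1) = 27/49
totals (row 1 + row 2): sun 1 + (-1) = 0, ring 1 + 27/49 = 76/49, arm 1 + 0 = 1
asked cell (row1, ring) = 1

row1: w_G1=1 w_G3=1 w_R=1
row2: w_G1=-1 w_G3=27/49 w_R=0
total: w_G1=0 w_G3=76/49 w_R=1
asked value: 1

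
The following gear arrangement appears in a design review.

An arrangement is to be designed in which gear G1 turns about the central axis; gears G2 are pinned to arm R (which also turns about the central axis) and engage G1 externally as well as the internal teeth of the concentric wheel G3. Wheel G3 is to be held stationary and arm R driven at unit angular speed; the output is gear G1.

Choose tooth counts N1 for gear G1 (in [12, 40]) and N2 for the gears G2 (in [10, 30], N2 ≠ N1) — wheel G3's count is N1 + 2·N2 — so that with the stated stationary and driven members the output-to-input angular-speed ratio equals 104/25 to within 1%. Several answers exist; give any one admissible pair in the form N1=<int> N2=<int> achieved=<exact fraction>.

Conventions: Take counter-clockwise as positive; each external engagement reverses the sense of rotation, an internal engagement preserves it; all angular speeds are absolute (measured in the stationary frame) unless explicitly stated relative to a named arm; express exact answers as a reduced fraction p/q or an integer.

N1=25 N2=27 achieved=104/25

design class (target 104/25): planetary set
Willis with ω_ring = 0: ω_sun/ω_arm = (N1+N3)/N1; set equal to 104/25  ⇒  N3/N1 = 104/25 − 1 = 79/25
N3 = N1 + 2·N2  ⇒  N2/N1 = (N3/N1 − 1)/2 = (79/25 − 1)/2 = 27/25
smallest multiple with N1 ≥ 12 and N2 ≥ 10: k = 1  ⇒  N1 = 1·25 = 25, N2 = 1·27 = 27 (N1 ≤ 40, N2 ≤ 30, N2 ≠ N1 ✓), N3 = 25 + 2·27 = 79
check: (N1+N3)/N1 with N1 = 25, N3 = 79 gives 104/25; |achieved − target| = 0 ≤ 26/625 ✓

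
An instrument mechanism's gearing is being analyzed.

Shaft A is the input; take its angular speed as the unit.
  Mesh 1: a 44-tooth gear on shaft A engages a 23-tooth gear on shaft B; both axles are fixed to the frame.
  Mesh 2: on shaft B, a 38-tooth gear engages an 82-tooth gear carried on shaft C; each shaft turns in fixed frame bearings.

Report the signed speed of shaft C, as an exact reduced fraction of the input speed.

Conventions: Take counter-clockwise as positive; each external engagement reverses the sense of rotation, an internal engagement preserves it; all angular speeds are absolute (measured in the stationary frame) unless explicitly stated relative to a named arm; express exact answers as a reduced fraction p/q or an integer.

836/943

2-mesh fixed-axis compound train (all bearings frame-fixed)
mesh 1 [44T→23T]: |ω|/ω_in = 1×44/23 = 44/23, sense flips to −
mesh 2 [38T→82T]: |ω|/ω_in = (44/23)×38/82 = 836/943, sense flips to +
signed output speed (× input speed) = 836/943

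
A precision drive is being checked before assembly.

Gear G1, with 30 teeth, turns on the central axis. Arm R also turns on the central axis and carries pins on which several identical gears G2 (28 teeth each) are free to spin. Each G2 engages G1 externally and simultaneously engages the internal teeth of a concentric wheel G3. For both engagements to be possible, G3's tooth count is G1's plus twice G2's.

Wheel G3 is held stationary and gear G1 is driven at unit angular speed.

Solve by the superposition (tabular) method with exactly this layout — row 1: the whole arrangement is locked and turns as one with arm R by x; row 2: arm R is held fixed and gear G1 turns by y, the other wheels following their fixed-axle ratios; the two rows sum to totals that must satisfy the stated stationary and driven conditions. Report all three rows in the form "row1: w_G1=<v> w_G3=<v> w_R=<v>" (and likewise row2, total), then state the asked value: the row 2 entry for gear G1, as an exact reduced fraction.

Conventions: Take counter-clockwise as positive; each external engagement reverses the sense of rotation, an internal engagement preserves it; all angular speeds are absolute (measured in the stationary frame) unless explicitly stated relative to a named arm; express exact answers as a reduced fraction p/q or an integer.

row1: w_G1=15/58 w_G3=15/58 w_R=15/58
row2: w_G1=43/58 w_G3=-15/58 w_R=0
total: w_G1=1 w_G3=0 w_R=15/58
asked value: 43/58

recognized (axles ride arm R): planetary set, 30/28/86 teeth
superposition row 1 [locked train]: every member turns x
superposition row 2 [arm held]: sun y, ring −(30/86)·y, arm 0
boundary: total ω_ring = x − (30/86)·y = 0 and total ω_sun = x + y = 1  ⇒  y = 43/58, x = 15/58
row 2 ring = −(30/86)·43/58 = -15/58
totals (row 1 + row 2): sun 15/58 + 43/58 = 1, ring 15/58 + (-15/58) = 0, arm 15/58 + 0 = 15/58
asked cell (row2, sun) = 43/58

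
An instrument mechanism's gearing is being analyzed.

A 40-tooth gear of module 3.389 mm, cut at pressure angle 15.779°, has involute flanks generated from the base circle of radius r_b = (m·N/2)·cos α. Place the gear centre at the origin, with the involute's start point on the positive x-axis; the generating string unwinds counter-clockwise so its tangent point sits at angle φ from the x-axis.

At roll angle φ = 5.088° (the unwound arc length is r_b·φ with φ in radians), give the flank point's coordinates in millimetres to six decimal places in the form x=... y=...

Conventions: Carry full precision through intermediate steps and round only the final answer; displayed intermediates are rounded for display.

topology: single-mesh involute geometry — m = 3.389, N = 40
pitch radius r_p = m·N/2 = 3.389·40/2 = 67.780000
base radius r_b = r_p·cos α = 67.780000·cos 15.779° = 65.225895
roll angle φ = 5.088° = 0.08880235 rad
x = r_b·(cos φ + φ·sin φ) = 65.482570
y = r_b·(sin φ − φ·cos φ) = 0.015214

x=65.482570 y=0.015214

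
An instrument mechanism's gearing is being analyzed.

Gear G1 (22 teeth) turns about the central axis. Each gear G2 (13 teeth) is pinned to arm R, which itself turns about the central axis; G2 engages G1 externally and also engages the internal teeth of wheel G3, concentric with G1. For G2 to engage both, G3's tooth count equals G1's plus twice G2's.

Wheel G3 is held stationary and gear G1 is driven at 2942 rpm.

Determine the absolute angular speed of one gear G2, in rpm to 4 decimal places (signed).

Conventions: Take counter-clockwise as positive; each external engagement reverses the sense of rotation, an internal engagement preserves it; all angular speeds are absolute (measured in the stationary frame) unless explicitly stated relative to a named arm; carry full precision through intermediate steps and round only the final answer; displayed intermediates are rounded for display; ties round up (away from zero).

topology: planetary set — G1 22T / G2 13T / G3 48T, arm = carrier (Willis)
normalise by the input: solve with ω_sun = 1, then scale by 2942 rpm
ring teeth: 22 + 2·13 = 48
22(ω_sun−ω_arm) = −48(ω_ring−ω_arm),  ω_ring = 0, ω_sun = 1
22(1−ω_arm) = −48(0−ω_arm)  ⇒  70·ω_arm = 22  ⇒  ω_arm = 11/35
sun–planet mesh: 22·(1−11/35) = −13·(ω_p−ω_arm)  ⇒  ω_p−ω_arm = -528/455
ω_p = 11/35 − 528/455 = -11/13
scale: ω_p = -11/13 × 2942 rpm = -2489.3846 rpm

-2489.3846 rpm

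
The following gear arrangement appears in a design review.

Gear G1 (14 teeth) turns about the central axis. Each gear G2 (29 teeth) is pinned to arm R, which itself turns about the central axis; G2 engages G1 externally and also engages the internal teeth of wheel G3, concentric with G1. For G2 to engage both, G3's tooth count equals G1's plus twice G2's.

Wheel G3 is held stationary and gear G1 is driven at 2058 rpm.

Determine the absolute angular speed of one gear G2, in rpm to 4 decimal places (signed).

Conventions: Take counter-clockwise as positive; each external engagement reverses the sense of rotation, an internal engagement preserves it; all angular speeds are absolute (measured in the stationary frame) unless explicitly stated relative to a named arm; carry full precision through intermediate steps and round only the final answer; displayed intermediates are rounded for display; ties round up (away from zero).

-496.7586 rpm

planetary set (14T centre, 29T on arm, 72T internal) — Willis relation
normalise by the input: solve with ω_sun = 1, then scale by 2058 rpm
ring teeth: 14 + 2·29 = 72
14(ω_sun−ω_arm) = −72(ω_ring−ω_arm),  ω_ring = 0, ω_sun = 1
14(1−ω_arm) = −72(0−ω_arm)  ⇒  86·ω_arm = 14  ⇒  ω_arm = 7/43
sun–planet mesh: 14·(1−7/43) = −29·(ω_p−ω_arm)  ⇒  ω_p−ω_arm = -504/1247
ω_p = 7/43 − 504/1247 = -7/29
scale: ω_p = -7/29 × 2058 rpm = -496.7586 rpm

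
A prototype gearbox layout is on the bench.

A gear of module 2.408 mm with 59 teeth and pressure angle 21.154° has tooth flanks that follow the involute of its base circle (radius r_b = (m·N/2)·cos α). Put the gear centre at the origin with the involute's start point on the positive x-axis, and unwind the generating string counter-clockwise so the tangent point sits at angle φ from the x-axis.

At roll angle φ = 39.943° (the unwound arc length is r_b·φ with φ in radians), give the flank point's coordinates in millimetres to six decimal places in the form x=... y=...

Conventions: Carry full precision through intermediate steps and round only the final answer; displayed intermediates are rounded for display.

recognized (one wheel, involute flank): single-mesh tooth geometry, m = 2.408, N = 59
pitch radius r_p = m·N/2 = 2.408·59/2 = 71.036000
base radius r_b = r_p·cos α = 71.036000·cos 21.154° = 66.249156
roll angle φ = 39.943° = 0.69713686 rad
x = r_b·(cos φ + φ·sin φ) = 80.443897
y = r_b·(sin φ − φ·cos φ) = 7.124557

x=80.443897 y=7.124557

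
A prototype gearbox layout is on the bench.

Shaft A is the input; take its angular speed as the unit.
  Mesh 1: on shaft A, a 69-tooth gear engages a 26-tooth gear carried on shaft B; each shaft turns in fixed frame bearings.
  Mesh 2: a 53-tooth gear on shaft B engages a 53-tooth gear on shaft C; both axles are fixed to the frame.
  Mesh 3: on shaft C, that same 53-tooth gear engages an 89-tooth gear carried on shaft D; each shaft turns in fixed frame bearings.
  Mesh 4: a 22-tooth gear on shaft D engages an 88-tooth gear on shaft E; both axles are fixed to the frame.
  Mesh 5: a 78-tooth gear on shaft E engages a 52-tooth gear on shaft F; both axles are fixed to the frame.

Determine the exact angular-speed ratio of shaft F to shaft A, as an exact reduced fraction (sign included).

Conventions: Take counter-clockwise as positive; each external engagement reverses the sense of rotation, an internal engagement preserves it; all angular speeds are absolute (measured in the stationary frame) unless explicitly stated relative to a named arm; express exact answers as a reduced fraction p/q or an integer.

class = fixed-axis compound train [5 meshes; 5 ratios multiply, 5 sense flips]
mesh 1 [69T→26T]: running ratio 69/26, sense −
mesh 2 [53T→53T]: running ratio 69/26, sense +
mesh 3 [53T→89T]: running ratio 3657/2314, sense −
mesh 4 [22T→88T]: running ratio 3657/9256, sense +
mesh 5 [78T→52T]: running ratio 10971/18512, sense −
ω_out/ω_in = -10971/18512

-10971/18512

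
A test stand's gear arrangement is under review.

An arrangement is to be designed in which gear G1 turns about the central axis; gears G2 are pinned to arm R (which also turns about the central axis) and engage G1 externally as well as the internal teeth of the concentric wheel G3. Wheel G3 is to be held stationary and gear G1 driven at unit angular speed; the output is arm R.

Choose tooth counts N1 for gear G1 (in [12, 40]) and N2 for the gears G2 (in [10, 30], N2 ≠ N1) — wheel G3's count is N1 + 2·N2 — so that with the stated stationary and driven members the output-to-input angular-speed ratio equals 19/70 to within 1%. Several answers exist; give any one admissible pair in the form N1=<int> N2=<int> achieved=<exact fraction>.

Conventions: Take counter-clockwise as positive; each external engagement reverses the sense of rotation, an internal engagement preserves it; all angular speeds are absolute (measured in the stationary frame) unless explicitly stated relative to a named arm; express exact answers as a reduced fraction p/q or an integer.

N1=19 N2=16 achieved=19/70

design class (target 19/70): planetary set
Willis with ω_ring = 0: ω_arm/ω_sun = N1/(N1+N3); set equal to 19/70  ⇒  N3/N1 = 1/(19/70) − 1 = 51/19
N3 = N1 + 2·N2  ⇒  N2/N1 = (N3/N1 − 1)/2 = (51/19 − 1)/2 = 16/19
smallest multiple with N1 ≥ 12 and N2 ≥ 10: k = 1  ⇒  N1 = 1·19 = 19, N2 = 1·16 = 16 (N1 ≤ 40, N2 ≤ 30, N2 ≠ N1 ✓), N3 = 19 + 2·16 = 51
check: N1/(N1+N3) with N1 = 19, N3 = 51 gives 19/70; |achieved − target| = 0 ≤ 19/7000 ✓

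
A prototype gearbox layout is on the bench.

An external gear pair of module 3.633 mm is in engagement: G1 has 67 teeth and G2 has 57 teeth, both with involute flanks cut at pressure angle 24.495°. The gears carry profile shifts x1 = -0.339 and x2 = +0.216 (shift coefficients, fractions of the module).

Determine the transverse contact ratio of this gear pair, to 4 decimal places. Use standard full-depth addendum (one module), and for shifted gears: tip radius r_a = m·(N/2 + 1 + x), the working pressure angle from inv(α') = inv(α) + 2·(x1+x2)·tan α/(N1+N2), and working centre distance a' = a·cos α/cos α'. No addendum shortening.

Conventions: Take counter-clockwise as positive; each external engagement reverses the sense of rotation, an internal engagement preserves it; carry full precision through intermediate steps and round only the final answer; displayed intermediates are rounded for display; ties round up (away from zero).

single-mesh involute tooth geometry (67T engaging 57T at module 3.633)
base radii: r_b1 = 110.751695, r_b2 = 94.221592
tip radii: r_a1 = 124.106913, r_a2 = 107.958228
inv(α') = inv(24.495°) + 2·(-0.339+0.216)·tan α/(67+57) = 0.02719858  ⇒  α' = 24.24259°
a' = a·cos α / cos α' = 225.2460·cos 24.495°/cos 24.24259° = 224.796974
action lengths: √(r_a1²−r_b1²) = 56.005248, √(r_a2²−r_b2²) = 52.699817
base pitch p_b = π·m·cos α = 10.386171
CR = (56.005248 + 52.699817 − 224.796974·sin 24.24259°)/10.386171 = 1.579333
contact ratio ≈ 1.5793

1.5793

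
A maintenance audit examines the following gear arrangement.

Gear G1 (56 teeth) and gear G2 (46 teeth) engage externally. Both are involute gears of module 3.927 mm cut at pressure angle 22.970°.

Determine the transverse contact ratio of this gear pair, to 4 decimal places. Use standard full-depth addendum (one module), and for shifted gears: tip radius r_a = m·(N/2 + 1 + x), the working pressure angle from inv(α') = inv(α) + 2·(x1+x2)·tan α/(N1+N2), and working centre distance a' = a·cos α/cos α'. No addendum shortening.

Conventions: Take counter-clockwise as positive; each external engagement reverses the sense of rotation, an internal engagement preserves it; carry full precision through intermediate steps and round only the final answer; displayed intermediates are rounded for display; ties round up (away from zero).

1.6156

single-mesh involute tooth geometry (56T engaging 46T at module 3.927)
base radii: r_b1 = 101.237513, r_b2 = 83.159386
tip radii: r_a1 = 113.883000, r_a2 = 94.248000
no profile shift: α' = α, a' = a
action lengths: √(r_a1²−r_b1²) = 52.156530, √(r_a2²−r_b2²) = 44.353151
base pitch p_b = π·m·cos α = 11.358822
CR = (52.156530 + 44.353151 − 200.277000·sin 22.97000°)/11.358822 = 1.615639
contact ratio ≈ 1.6156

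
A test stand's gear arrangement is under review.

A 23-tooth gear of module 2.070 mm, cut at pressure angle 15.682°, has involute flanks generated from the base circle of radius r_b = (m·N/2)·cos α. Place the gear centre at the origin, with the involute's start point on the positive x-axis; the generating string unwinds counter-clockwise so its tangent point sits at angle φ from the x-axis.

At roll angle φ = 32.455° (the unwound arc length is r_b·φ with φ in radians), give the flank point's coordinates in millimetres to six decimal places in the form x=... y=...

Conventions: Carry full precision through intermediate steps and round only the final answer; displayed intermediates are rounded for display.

topology: single-mesh involute geometry — m = 2.070, N = 23
pitch radius r_p = m·N/2 = 2.070·23/2 = 23.805000
base radius r_b = r_p·cos α = 23.805000·cos 15.682° = 22.918900
roll angle φ = 32.455° = 0.56644661 rad
x = r_b·(cos φ + φ·sin φ) = 26.306070
y = r_b·(sin φ − φ·cos φ) = 1.344467

x=26.306070 y=1.344467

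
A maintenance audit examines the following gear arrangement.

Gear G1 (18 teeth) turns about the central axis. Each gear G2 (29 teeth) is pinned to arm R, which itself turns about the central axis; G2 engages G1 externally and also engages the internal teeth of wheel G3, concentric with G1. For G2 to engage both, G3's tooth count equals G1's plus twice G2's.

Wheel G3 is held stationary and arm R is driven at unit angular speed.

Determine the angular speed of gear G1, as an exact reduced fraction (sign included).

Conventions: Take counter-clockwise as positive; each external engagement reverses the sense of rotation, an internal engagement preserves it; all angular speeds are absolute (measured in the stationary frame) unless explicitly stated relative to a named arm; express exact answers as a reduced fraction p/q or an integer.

47/9

class = planetary set [G3 = 18+2·29 = 76; Willis about the carrier]
ring teeth: 18 + 2·29 = 76
18(ω_sun−ω_arm) = −76(ω_ring−ω_arm),  ω_ring = 0, ω_arm = 1
ω_sun = 1 − (76/18)(0−1) = 47/9
exact speed ratio = 47/9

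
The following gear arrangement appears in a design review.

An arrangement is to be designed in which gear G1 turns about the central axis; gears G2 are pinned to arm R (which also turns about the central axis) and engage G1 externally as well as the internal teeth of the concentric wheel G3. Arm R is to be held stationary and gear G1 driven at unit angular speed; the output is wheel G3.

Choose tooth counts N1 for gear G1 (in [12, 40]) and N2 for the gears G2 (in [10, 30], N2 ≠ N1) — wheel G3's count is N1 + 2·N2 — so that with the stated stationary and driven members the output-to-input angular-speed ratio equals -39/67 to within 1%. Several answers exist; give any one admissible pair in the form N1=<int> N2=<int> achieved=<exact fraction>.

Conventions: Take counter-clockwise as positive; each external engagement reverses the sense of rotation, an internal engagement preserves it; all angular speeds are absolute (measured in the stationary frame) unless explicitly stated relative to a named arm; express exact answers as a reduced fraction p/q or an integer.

planetary set to be sized for -39/67 (Willis relation)
Willis with ω_arm = 0: ω_ring/ω_sun = −N1/N3; set equal to -39/67  ⇒  N3/N1 = −1/(-39/67) = 67/39
N3 = N1 + 2·N2  ⇒  N2/N1 = (N3/N1 − 1)/2 = (67/39 − 1)/2 = 14/39
smallest multiple with N1 ≥ 12 and N2 ≥ 10: k = 1  ⇒  N1 = 1·39 = 39, N2 = 1·14 = 14 (N1 ≤ 40, N2 ≤ 30, N2 ≠ N1 ✓), N3 = 39 + 2·14 = 67
check: −N1/N3 with N1 = 39, N3 = 67 gives -39/67; |achieved − target| = 0 ≤ 39/6700 ✓

N1=39 N2=14 achieved=-39/67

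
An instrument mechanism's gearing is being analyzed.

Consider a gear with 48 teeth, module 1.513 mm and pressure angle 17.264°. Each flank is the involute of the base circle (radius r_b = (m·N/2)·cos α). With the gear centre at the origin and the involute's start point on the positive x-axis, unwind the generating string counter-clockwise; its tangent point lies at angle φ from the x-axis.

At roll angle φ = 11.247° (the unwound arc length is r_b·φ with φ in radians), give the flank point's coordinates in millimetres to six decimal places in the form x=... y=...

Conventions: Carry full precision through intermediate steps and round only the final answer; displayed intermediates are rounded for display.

class = single-mesh tooth geometry [base-circle involute, m = 1.513, 48T]
pitch radius r_p = m·N/2 = 1.513·48/2 = 36.312000
base radius r_b = r_p·cos α = 36.312000·cos 17.264° = 34.676052
roll angle φ = 11.247° = 0.19629718 rad
x = r_b·(cos φ + φ·sin φ) = 35.337709
y = r_b·(sin φ − φ·cos φ) = 0.087092

x=35.337709 y=0.087092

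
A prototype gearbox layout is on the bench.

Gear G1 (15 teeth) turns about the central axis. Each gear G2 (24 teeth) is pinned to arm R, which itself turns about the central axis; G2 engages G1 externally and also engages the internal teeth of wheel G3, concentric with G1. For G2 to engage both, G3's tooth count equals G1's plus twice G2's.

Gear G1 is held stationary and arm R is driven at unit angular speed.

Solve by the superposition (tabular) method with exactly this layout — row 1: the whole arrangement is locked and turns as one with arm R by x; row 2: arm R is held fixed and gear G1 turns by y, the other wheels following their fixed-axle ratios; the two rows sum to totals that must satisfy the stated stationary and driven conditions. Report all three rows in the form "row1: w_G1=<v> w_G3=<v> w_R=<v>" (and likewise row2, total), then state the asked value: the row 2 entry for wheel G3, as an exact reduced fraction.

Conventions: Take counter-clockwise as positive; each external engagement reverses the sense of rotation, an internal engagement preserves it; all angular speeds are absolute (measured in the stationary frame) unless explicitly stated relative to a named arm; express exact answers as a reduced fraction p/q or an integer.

class = planetary set [G3 = 15+2·24 = 63; Willis about the carrier]
row 1 — lock + rotate with arm: ω_sun = ω_ring = ω_arm = x
row 2 (arm held, sun turns y): ω_ring = −(15/63)·y, ω_arm = 0
boundary: total ω_sun = x + y = 0 and total ω_arm = x = 1  ⇒  y = -1, x = 1
row 2 ring = −(15/63)·(-1) = 5/21
totals (row 1 + row 2): sun 1 + (-1) = 0, ring 1 + 5/21 = 26/21, arm 1 + 0 = 1
asked cell (row2, ring) = 5/21

row1: w_G1=1 w_G3=1 w_R=1
row2: w_G1=-1 w_G3=5/21 w_R=0
total: w_G1=0 w_G3=26/21 w_R=1
asked value: 5/21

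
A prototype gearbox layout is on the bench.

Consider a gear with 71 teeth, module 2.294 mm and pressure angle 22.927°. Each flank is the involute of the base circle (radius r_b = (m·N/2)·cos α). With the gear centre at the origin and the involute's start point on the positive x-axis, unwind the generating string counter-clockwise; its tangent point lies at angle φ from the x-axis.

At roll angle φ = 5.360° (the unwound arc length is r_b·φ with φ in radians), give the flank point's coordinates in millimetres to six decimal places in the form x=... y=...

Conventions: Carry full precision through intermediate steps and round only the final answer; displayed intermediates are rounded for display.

x=75.331115 y=0.020451

topology: single-mesh involute geometry — m = 2.294, N = 71
pitch radius r_p = m·N/2 = 2.294·71/2 = 81.437000
base radius r_b = r_p·cos α = 81.437000·cos 22.927° = 75.003634
roll angle φ = 5.360° = 0.09354965 rad
x = r_b·(cos φ + φ·sin φ) = 75.331115
y = r_b·(sin φ − φ·cos φ) = 0.020451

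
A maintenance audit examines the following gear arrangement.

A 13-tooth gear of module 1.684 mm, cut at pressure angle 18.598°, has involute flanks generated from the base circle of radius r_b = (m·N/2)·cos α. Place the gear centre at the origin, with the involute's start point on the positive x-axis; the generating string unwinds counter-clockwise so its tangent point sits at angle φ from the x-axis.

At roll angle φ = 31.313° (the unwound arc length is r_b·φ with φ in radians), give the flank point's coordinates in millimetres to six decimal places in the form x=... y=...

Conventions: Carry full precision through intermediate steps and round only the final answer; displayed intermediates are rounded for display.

single-mesh involute tooth geometry (13T wheel at module 1.684)
pitch radius r_p = m·N/2 = 1.684·13/2 = 10.946000
base radius r_b = r_p·cos α = 10.946000·cos 18.598° = 10.374395
roll angle φ = 31.313° = 0.54651495 rad
x = r_b·(cos φ + φ·sin φ) = 11.809919
y = r_b·(sin φ − φ·cos φ) = 0.547798

x=11.809919 y=0.547798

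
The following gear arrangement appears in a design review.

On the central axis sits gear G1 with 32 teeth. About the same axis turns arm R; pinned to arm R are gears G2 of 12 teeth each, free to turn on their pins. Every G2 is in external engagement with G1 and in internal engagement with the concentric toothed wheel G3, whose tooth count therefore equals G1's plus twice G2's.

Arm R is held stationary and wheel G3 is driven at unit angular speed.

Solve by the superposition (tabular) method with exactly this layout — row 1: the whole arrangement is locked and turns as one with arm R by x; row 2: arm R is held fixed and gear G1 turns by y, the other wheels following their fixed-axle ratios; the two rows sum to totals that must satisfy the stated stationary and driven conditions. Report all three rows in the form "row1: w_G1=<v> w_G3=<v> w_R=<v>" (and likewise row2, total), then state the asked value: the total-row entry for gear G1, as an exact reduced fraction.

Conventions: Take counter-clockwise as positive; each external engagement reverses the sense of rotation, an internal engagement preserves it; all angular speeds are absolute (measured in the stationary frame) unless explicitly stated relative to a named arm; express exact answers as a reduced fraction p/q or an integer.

class = planetary set [G3 = 32+2·12 = 56; Willis about the carrier]
row 1: whole set turns with the arm by x
row 2 — arm fixed, fixed-axis ratios: sun y, ring −(32/56)·y, arm 0
boundary: total ω_arm = x = 0 and total ω_ring = x − (32/56)·y = 1  ⇒  y = -7/4, x = 0
row 2 ring = −(32/56)·(-7/4) = 1
totals (row 1 + row 2): sun 0 + (-7/4) = -7/4, ring 0 + 1 = 1, arm 0 + 0 = 0
asked cell (total, sun) = -7/4

row1: w_G1=0 w_G3=0 w_R=0
row2: w_G1=-7/4 w_G3=1 w_R=0
total: w_G1=-7/4 w_G3=1 w_R=0
asked value: -7/4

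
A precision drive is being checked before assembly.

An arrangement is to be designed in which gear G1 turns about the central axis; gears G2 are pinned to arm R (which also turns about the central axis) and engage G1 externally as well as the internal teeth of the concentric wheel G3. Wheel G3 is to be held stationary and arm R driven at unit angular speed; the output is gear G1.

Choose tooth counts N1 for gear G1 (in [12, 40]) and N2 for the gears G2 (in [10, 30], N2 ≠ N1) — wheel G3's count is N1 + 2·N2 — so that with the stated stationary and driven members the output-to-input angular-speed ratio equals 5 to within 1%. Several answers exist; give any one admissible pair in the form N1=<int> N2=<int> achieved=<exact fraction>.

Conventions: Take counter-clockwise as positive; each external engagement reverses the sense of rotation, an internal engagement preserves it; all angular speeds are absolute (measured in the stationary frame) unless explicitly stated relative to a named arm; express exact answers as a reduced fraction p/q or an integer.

N1=12 N2=18 achieved=5

topology: planetary set — design target 5, arm = carrier (Willis)
Willis with ω_ring = 0: ω_sun/ω_arm = (N1+N3)/N1; set equal to 5  ⇒  N3/N1 = 5 − 1 = 4
N3 = N1 + 2·N2  ⇒  N2/N1 = (N3/N1 − 1)/2 = (4 − 1)/2 = 3/2
smallest multiple with N1 ≥ 12 and N2 ≥ 10: k = 6  ⇒  N1 = 6·2 = 12, N2 = 6·3 = 18 (N1 ≤ 40, N2 ≤ 30, N2 ≠ N1 ✓), N3 = 12 + 2·18 = 48
check: (N1+N3)/N1 with N1 = 12, N3 = 48 gives 5; |achieved − target| = 0 ≤ 1/20 ✓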